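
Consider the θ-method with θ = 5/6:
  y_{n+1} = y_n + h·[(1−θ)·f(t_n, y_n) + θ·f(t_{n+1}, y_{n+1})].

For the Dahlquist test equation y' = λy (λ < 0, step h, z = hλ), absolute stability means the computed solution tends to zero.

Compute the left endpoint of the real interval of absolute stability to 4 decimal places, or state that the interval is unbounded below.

With y'=λy (z=hλ):
  y_{n+1} = y_n + z·[1/6·y_n + 5/6·y_{n+1}] ⇒ (1 − 5/6z)y_{n+1} = (1 + 1/6z)y_n
  so R(z) = (1 + 1/6z)/(1 − 5/6z).

Need |R(x)|<1, x<0.
x=-1.8: |R|=0.2800
x=-2: |R|=0.2500
x=-10: |R|=0.0714
x=-100: |R|=0.1858
θ=5/6≥1/2 ⇒ |1+1/6x|<|1−5/6x| ∀x<0 ⇒ stable on all of ℝ⁻.

(−∞, 0) — no finite endpoint.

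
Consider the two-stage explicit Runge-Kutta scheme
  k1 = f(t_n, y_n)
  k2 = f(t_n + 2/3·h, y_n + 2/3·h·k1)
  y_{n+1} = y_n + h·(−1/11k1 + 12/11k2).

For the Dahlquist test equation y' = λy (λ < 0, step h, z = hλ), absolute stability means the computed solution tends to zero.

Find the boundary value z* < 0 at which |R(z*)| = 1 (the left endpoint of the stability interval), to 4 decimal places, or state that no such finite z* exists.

z* = -1.3750.

With y'=λy (z=hλ):
  k1=λy_n ⇒ h·k1=z·y_n;  k2=λ(1+2/3z)y_n ⇒ h·k2=z(1+2/3z)y_n
  y_{n+1}/y_n = 1 − 1/11z + 12/11z(1+2/3z) = 1 + z + 8/11z²
  so R(z) = 1 + z + 8/11z².

Boundary: |R(x)|=1, x<0.
x=-0.41: |R|=0.7123
R=1: x+8/11x²=0 ⇒ x=−11/8=-1.3750; min R=1−1/(4·8/11)=0.6562>−1
Confirm numerically:
  x=-1.337: |R|=0.96305 <1
  x=-1.255: |R|=0.89047 <1
  x=-1.243: |R|=0.88067 <1
  x=-1.039: |R|=0.74611 <1
  x=-1.927: |R|=1.77360 >1
  x=-1.920: |R|=1.76102 >1
  x=-1.732: |R|=1.44969 >1
So |R|<1 on (-1.3750, 0).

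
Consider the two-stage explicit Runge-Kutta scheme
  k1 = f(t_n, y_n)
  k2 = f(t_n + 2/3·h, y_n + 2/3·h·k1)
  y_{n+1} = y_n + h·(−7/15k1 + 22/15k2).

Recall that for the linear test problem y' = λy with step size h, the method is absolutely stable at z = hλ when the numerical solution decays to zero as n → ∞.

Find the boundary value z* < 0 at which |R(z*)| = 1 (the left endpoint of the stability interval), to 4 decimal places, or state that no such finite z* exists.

On y'=λy, z=hλ:
  k1=λy_n ⇒ h·k1=z·y_n;  k2=λ(1+2/3z)y_n ⇒ h·k2=z(1+2/3z)y_n
  y_{n+1}/y_n = 1 − 7/15z + 22/15z(1+2/3z) = 1 + z + 44/45z²
  R(z) = 1 + z + 44/45z².

Need |R(x)|<1, x<0.
x=-1.19: |R|=1.1946
R=1: x+44/45x²=0 ⇒ x=−45/44=-1.0227; min R=1−1/(4·44/45)=0.7443>−1
Confirm numerically:
  x=-0.689: |R|=0.77517 <1
  x=-0.645: |R|=0.76178 <1
  x=-0.436: |R|=0.74987 <1
  x=-0.413: |R|=0.75378 <1
  x=-1.621: |R|=1.94825 >1
  x=-1.508: |R|=1.71553 >1
  x=-1.374: |R|=1.47192 >1
Interval (-1.0227, 0).

left endpoint -1.0227.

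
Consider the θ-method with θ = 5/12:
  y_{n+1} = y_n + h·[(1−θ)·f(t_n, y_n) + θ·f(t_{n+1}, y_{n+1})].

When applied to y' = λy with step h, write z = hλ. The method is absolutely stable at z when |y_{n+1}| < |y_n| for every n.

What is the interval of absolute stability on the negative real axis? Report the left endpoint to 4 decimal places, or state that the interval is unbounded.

Test eqn y'=λy, z=hλ:
  y_{n+1} = y_n + z·[7/12·y_n + 5/12·y_{n+1}] ⇒ (1 − 5/12z)y_{n+1} = (1 + 7/12z)y_n
  R(z) = (1 + 7/12z)/(1 − 5/12z).

Find x<0 with |R(x)|<1.
x=-0.64: |R|=0.4947
R=−1: 1+7/12x = −1+5/12x ⇒ -1/6x=2 ⇒ x=2/(-1/6)=-12.0000
Confirm numerically:
  x=-11.576: |R|=0.98786 <1
  x=-7.577: |R|=0.82267 <1
  x=-5.518: |R|=0.67254 <1
  x=-12.362: |R|=1.00981 >1
  x=-12.054: |R|=1.00149 >1
  x=-12.033: |R|=1.00091 >1
Stable set (-12.0000, 0).

(-12.0000, 0).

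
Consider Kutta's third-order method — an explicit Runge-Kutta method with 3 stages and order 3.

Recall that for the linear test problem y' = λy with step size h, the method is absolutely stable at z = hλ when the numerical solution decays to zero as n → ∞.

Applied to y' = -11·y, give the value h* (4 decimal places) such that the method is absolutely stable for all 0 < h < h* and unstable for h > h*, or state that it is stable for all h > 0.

Set f=λy, z=hλ:
  order 3, 3-stage ⇒ R(z)=1+z+z^2/2+z^3/6
  (e.g. R(-1.33)=0.16234, |R|=0.16234)

Boundary: |R(x)|=1, x<0.
x=-1.33: |R|=0.1623
|R(-2.09)|=0.4275 |R(-1.72)|=0.0889 |R(-0.79)|=0.4399
Bisect:
  x_lo=-3.0524 |R|=2.1339  x_hi=-0.1835 |R|=0.8323
  mid=-1.61797 |R|=0.01498 →hi
  mid=-2.33520 |R|=0.73100 →hi
  mid=-2.69382 |R|=1.32352 →lo
  mid=-2.51451 |R|=1.00291 →lo
  mid=-2.42486 |R|=0.86123 →hi
  mid=-2.46969 |R|=0.93059 →hi
  mid=-2.49210 |R|=0.96637 →hi
  mid=-2.50331 |R|=0.98455 →hi
  ...
  [-2.51276,-2.51259] ⇒ x*=-2.5127
Interval (-2.5127, 0).

(-2.5127,0); λ=-11 ⇒ h* = 0.2284.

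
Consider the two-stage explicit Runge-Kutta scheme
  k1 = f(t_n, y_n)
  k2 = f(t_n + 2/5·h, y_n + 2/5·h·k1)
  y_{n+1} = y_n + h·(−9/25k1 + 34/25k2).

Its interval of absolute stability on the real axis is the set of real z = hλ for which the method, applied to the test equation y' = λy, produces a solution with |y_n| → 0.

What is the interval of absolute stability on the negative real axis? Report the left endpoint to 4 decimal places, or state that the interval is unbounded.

Test eqn y'=λy, z=hλ:
  k1=λy_n ⇒ h·k1=z·y_n;  k2=λ(1+2/5z)y_n ⇒ h·k2=z(1+2/5z)y_n
  y_{n+1}/y_n = 1 − 9/25z + 34/25z(1+2/5z) = 1 + z + 68/125z²
  Hence R(z) = 1 + z + 68/125z².

Find x<0 with |R(x)|<1.
x=-0.8: |R|=0.5482
R=1: x+68/125x²=0 ⇒ x=−125/68=-1.8382; min R=1−1/(4·68/125)=0.5404>−1
Confirm numerically:
  x=-1.741: |R|=0.90791 <1
  x=-1.582: |R|=0.77948 <1
  x=-1.238: |R|=0.59576 <1
  x=-2.091: |R|=1.28752 >1
  x=-1.921: |R|=1.08649 >1
  x=-1.901: |R|=1.06491 >1
Interval (-1.8382, 0).

z∈(-1.8382,0).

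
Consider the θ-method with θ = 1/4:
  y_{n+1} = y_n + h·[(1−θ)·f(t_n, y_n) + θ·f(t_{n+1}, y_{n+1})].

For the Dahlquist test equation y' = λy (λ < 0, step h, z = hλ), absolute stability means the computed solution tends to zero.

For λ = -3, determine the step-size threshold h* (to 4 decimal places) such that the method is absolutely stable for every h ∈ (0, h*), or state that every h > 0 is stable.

Test eqn y'=λy, z=hλ:
  y_{n+1} = y_n + z·[3/4·y_n + 1/4·y_{n+1}] ⇒ (1 − 1/4z)y_{n+1} = (1 + 3/4z)y_n
  Hence R(z) = (1 + 3/4z)/(1 − 1/4z).

Need |R(x)|<1, x<0.
x=-1.57: |R|=0.1275
R=−1: 1+3/4x = −1+1/4x ⇒ -1/2x=2 ⇒ x=2/(-1/2)=-4.0000
Confirm numerically:
  x=-3.229: |R|=0.78669 <1
  x=-2.401: |R|=0.50039 <1
  x=-2.279: |R|=0.45182 <1
  x=-2.006: |R|=0.33600 <1
  x=-4.499: |R|=1.11743 >1
  x=-4.404: |R|=1.09614 >1
  x=-4.147: |R|=1.03609 >1
Interval (-4.0000, 0).

(-4.0000,0); λ=-3 ⇒ h* = (4)/3 = 1.3333.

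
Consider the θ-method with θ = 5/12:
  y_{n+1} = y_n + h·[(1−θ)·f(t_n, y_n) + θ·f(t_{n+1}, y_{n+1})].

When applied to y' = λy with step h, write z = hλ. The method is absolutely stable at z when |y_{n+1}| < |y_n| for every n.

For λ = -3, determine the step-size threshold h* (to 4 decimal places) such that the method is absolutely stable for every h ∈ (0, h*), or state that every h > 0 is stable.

(-12.0000,0); λ=-3 ⇒ h* = (12)/3 = 4.0000.

On y'=λy, z=hλ:
  y_{n+1} = y_n + z·[7/12·y_n + 5/12·y_{n+1}] ⇒ (1 − 5/12z)y_{n+1} = (1 + 7/12z)y_n
  ⇒ R(z) = (1 + 7/12z)/(1 − 5/12z).

Need |R(x)|<1, x<0.
x=-1.76: |R|=0.0154
R=−1: 1+7/12x = −1+5/12x ⇒ -1/6x=2 ⇒ x=2/(-1/6)=-12.0000
Confirm numerically:
  x=-8.323: |R|=0.86284 <1
  x=-6.742: |R|=0.76994 <1
  x=-5.433: |R|=0.66465 <1
  x=-12.438: |R|=1.01181 >1
  x=-12.178: |R|=1.00488 >1
  x=-12.166: |R|=1.00456 >1
So |R|<1 on (-12.0000, 0).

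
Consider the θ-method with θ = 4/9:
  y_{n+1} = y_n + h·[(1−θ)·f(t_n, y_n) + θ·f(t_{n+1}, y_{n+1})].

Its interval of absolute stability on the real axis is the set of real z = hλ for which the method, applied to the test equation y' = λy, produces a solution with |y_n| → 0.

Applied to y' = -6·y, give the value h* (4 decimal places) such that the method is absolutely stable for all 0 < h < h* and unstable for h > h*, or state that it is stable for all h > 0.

(-18.0000,0); λ=-6 ⇒ h* = (18)/6 = 3.0000.

With y'=λy (z=hλ):
  y_{n+1} = y_n + z·[5/9·y_n + 4/9·y_{n+1}] ⇒ (1 − 4/9z)y_{n+1} = (1 + 5/9z)y_n
  Hence R(z) = (1 + 5/9z)/(1 − 4/9z).

Find x<0 with |R(x)|<1.
x=-0.99: |R|=0.3125
R=−1: 1+5/9x = −1+4/9x ⇒ -1/9x=2 ⇒ x=2/(-1/9)=-18.0000
Confirm numerically:
  x=-13.314: |R|=0.92473 <1
  x=-12.933: |R|=0.91657 <1
  x=-10.672: |R|=0.85823 <1
  x=-18.521: |R|=1.00627 >1
  x=-18.414: |R|=1.00501 >1
  x=-18.026: |R|=1.00032 >1
So |R|<1 on (-18.0000, 0).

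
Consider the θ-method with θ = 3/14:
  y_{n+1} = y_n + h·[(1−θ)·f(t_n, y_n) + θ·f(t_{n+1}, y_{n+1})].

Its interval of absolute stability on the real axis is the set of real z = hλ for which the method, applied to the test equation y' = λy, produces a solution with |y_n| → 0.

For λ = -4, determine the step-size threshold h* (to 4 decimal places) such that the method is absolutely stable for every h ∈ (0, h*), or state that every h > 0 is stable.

Test eqn y'=λy, z=hλ:
  y_{n+1} = y_n + z·[11/14·y_n + 3/14·y_{n+1}] ⇒ (1 − 3/14z)y_{n+1} = (1 + 11/14z)y_n
  Hence R(z) = (1 + 11/14z)/(1 − 3/14z).

Need |R(x)|<1, x<0.
x=-1.61: |R|=0.1970
R=−1: 1+11/14x = −1+3/14x ⇒ -4/7x=2 ⇒ x=2/(-4/7)=-3.5000
Confirm numerically:
  x=-3.269: |R|=0.92238 <1
  x=-2.241: |R|=0.51397 <1
  x=-1.894: |R|=0.34722 <1
  x=-1.542: |R|=0.15903 <1
  x=-3.797: |R|=1.09358 >1
  x=-3.569: |R|=1.02234 >1
  x=-3.542: |R|=1.01364 >1
Interval (-3.5000, 0).

(-3.5000,0); λ=-4 ⇒ h* = (7/2)/4 = 0.8750.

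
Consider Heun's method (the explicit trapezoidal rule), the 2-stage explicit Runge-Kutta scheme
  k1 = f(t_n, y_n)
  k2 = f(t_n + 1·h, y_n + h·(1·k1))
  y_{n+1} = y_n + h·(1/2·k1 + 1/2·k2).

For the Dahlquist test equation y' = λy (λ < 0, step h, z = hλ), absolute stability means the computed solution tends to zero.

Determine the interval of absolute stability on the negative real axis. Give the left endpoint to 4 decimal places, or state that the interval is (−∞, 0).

Set f=λy, z=hλ:
  order 2, 2-stage ⇒ R(z)=1+z+z^2/2
  (e.g. R(-0.82)=0.51620, |R|=0.51620)

Solve |R(x)|<1 on ℝ⁻.
x=-0.82: |R|=0.5162
|R(-2.1)|=1.1050 |R(-1.81)|=0.8281 |R(-1.18)|=0.5162
Bisect:
  x_lo=-2.5921 |R|=1.7675  x_hi=-0.0825 |R|=0.9209
  mid=-1.33733 |R|=0.55690 →hi
  mid=-1.96474 |R|=0.96536 →hi
  mid=-2.27844 |R|=1.31721 →lo
  mid=-2.12159 |R|=1.12899 →lo
  mid=-2.04317 |R|=1.04410 →lo
  mid=-2.00395 |R|=1.00396 →lo
  mid=-1.98435 |R|=0.98447 →hi
  mid=-1.99415 |R|=0.99417 →hi
  mid=-1.99905 |R|=0.99905 →hi
  mid=-2.00150 |R|=1.00150 →lo
  ...
  [-2.00012,-1.99997] ⇒ x*=-2.0000
Stable set (-2.0000, 0).

(-2.0000, 0).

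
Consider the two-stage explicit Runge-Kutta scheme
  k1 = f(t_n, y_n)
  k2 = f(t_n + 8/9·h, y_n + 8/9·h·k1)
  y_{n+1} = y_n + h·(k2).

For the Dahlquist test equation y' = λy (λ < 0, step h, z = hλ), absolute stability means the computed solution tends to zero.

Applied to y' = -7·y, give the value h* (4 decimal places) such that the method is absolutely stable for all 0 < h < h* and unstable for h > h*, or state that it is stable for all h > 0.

(-1.1250,0); λ=-7 ⇒ h* = (9/8)/7 = 0.1607.

Set f=λy, z=hλ:
  k1=λy_n ⇒ h·k1=z·y_n;  k2=λ(1+8/9z)y_n ⇒ h·k2=z(1+8/9z)y_n
  y_{n+1}/y_n = 1 + z(1+8/9z) = 1 + z + 8/9z²
  Hence R(z) = 1 + z + 8/9z².

Boundary: |R(x)|=1, x<0.
x=-0.75: |R|=0.7500
R=1: x+8/9x²=0 ⇒ x=−9/8=-1.1250; min R=1−1/(4·8/9)=0.7188>−1
Confirm numerically:
  x=-0.960: |R|=0.85920 <1
  x=-0.939: |R|=0.84475 <1
  x=-0.733: |R|=0.74459 <1
  x=-1.700: |R|=1.86889 >1
  x=-1.326: |R|=1.23691 >1
Interval (-1.1250, 0).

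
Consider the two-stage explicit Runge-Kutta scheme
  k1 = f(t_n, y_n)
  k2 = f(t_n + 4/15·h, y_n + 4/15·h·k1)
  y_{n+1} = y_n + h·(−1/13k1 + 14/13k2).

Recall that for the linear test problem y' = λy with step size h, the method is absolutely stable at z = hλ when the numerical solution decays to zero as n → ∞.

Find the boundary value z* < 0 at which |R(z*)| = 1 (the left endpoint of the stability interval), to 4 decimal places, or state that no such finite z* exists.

Test eqn y'=λy, z=hλ:
  k1=λy_n ⇒ h·k1=z·y_n;  k2=λ(1+4/15z)y_n ⇒ h·k2=z(1+4/15z)y_n
  y_{n+1}/y_n = 1 − 1/13z + 14/13z(1+4/15z) = 1 + z + 56/195z²
  Hence R(z) = 1 + z + 56/195z².

Solve |R(x)|<1 on ℝ⁻.
x=-1.26: |R|=0.1959
R=1: x+56/195x²=0 ⇒ x=−195/56=-3.4821; min R=1−1/(4·56/195)=0.1295>−1
Confirm numerically:
  x=-2.776: |R|=0.43706 <1
  x=-2.724: |R|=0.40692 <1
  x=-2.637: |R|=0.35998 <1
  x=-2.631: |R|=0.35690 <1
  x=-4.040: |R|=1.64723 >1
  x=-3.808: |R|=1.35635 >1
  x=-3.794: |R|=1.33979 >1
Stable set (-3.4821, 0).

left endpoint -3.4821.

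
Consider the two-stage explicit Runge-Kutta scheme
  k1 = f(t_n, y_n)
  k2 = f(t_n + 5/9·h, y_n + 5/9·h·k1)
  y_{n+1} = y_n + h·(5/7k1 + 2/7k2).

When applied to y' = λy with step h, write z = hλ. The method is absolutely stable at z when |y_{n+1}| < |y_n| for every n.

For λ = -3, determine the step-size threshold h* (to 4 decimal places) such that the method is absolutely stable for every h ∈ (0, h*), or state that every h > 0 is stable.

With y'=λy (z=hλ):
  k1=λy_n ⇒ h·k1=z·y_n;  k2=λ(1+5/9z)y_n ⇒ h·k2=z(1+5/9z)y_n
  y_{n+1}/y_n = 1 + 5/7z + 2/7z(1+5/9z) = 1 + z + 10/63z²
  R(z) = 1 + z + 10/63z².

Find x<0 with |R(x)|<1.
x=-0.5: |R|=0.5397
R=1: x+10/63x²=0 ⇒ x=−63/10=-6.3000; min R=1−1/(4·10/63)=-0.5750>−1
Confirm numerically:
  x=-5.486: |R|=0.29117 <1
  x=-4.266: |R|=0.37731 <1
  x=-3.330: |R|=0.56986 <1
  x=-6.864: |R|=1.61449 >1
  x=-6.414: |R|=1.11606 >1
Interval (-6.3000, 0).

(-6.3000,0); λ=-3 ⇒ h* = (63/10)/3 = 2.1000.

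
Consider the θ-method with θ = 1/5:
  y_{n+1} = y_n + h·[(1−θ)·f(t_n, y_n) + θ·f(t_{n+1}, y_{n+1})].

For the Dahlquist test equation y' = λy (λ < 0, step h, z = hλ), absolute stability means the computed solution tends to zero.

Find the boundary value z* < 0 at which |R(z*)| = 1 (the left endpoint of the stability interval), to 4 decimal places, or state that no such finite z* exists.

left endpoint -3.3333.

Set f=λy, z=hλ:
  y_{n+1} = y_n + z·[4/5·y_n + 1/5·y_{n+1}] ⇒ (1 − 1/5z)y_{n+1} = (1 + 4/5z)y_n
  R(z) = (1 + 4/5z)/(1 − 1/5z).

Solve |R(x)|<1 on ℝ⁻.
x=-0.75: |R|=0.3478
R=−1: 1+4/5x = −1+1/5x ⇒ -3/5x=2 ⇒ x=2/(-3/5)=-3.3333
Confirm numerically:
  x=-2.354: |R|=0.60049 <1
  x=-2.326: |R|=0.58750 <1
  x=-2.216: |R|=0.53548 <1
  x=-1.630: |R|=0.22926 <1
  x=-3.911: |R|=1.19448 >1
  x=-3.549: |R|=1.07568 >1
So |R|<1 on (-3.3333, 0).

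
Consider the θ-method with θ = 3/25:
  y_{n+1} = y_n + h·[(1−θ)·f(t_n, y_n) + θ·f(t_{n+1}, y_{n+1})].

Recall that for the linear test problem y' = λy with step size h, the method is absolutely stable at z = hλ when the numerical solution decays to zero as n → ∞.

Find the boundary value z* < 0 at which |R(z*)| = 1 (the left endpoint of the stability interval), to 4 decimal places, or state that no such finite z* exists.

left endpoint -2.6316.

On y'=λy, z=hλ:
  y_{n+1} = y_n + z·[22/25·y_n + 3/25·y_{n+1}] ⇒ (1 − 3/25z)y_{n+1} = (1 + 22/25z)y_n
  R(z) = (1 + 22/25z)/(1 − 3/25z).

Find x<0 with |R(x)|<1.
x=-1.04: |R|=0.0754
R=−1: 1+22/25x = −1+3/25x ⇒ -19/25x=2 ⇒ x=2/(-19/25)=-2.6316
Confirm numerically:
  x=-2.594: |R|=0.97822 <1
  x=-2.312: |R|=0.80987 <1
  x=-2.264: |R|=0.78032 <1
  x=-1.515: |R|=0.28194 <1
  x=-3.225: |R|=1.32516 >1
  x=-2.824: |R|=1.10923 >1
So |R|<1 on (-2.6316, 0).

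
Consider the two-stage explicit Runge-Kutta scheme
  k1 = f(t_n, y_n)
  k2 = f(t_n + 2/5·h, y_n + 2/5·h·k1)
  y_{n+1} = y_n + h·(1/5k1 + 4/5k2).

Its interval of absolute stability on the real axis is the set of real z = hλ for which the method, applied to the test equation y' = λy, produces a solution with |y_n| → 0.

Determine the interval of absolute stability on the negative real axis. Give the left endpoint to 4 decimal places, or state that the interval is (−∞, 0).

With y'=λy (z=hλ):
  k1=λy_n ⇒ h·k1=z·y_n;  k2=λ(1+2/5z)y_n ⇒ h·k2=z(1+2/5z)y_n
  y_{n+1}/y_n = 1 + 1/5z + 4/5z(1+2/5z) = 1 + z + 8/25z²
  R(z) = 1 + z + 8/25z².

Solve |R(x)|<1 on ℝ⁻.
x=-1.51: |R|=0.2196
R=1: x+8/25x²=0 ⇒ x=−25/8=-3.1250; min R=1−1/(4·8/25)=0.2188>−1
Confirm numerically:
  x=-2.379: |R|=0.43209 <1
  x=-2.155: |R|=0.33109 <1
  x=-2.100: |R|=0.31120 <1
  x=-3.453: |R|=1.36243 >1
  x=-3.204: |R|=1.08100 >1
Interval (-3.1250, 0).

(-3.1250, 0).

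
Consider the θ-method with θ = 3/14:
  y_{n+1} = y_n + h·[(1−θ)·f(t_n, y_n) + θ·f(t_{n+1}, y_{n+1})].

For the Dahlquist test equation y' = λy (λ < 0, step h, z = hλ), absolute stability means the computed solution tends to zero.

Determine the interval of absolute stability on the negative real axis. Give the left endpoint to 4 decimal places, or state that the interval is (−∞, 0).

Set f=λy, z=hλ:
  y_{n+1} = y_n + z·[11/14·y_n + 3/14·y_{n+1}] ⇒ (1 − 3/14z)y_{n+1} = (1 + 11/14z)y_n
  R(z) = (1 + 11/14z)/(1 − 3/14z).

Boundary: |R(x)|=1, x<0.
x=-0.67: |R|=0.4141
R=−1: 1+11/14x = −1+3/14x ⇒ -4/7x=2 ⇒ x=2/(-4/7)=-3.5000
Confirm numerically:
  x=-3.385: |R|=0.96191 <1
  x=-3.093: |R|=0.86013 <1
  x=-2.608: |R|=0.67302 <1
  x=-1.455: |R|=0.10918 <1
  x=-3.964: |R|=1.14336 >1
  x=-3.724: |R|=1.07119 >1
Stable set (-3.5000, 0).

(-3.5000, 0).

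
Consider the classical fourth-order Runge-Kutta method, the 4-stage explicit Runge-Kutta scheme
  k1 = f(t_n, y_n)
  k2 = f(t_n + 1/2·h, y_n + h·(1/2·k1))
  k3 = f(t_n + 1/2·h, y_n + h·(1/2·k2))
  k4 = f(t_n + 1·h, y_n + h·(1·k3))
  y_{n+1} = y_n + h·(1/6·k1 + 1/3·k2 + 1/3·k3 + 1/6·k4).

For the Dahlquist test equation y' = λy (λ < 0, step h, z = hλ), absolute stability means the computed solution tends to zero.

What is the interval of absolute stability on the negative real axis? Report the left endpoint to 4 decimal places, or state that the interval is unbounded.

With y'=λy (z=hλ):
  order 4, 4-stage ⇒ R(z)=1+z+z^2/2+z^3/6+z^4/24
  (e.g. R(-0.69)=0.50274, |R|=0.50274)

Solve |R(x)|<1 on ℝ⁻.
x=-0.69: |R|=0.5027
|R(-3.07)|=1.5212 |R(-2.59)|=0.7433 |R(-0.63)|=0.5333
Bisect:
  x_lo=-3.4895 |R|=2.6950  x_hi=-0.2754 |R|=0.7593
  mid=-1.88243 |R|=0.30079 →hi
  mid=-2.68596 |R|=0.86028 →hi
  mid=-3.08773 |R|=1.56030 →lo
  mid=-2.88684 |R|=1.16422 →lo
  mid=-2.78640 |R|=1.00167 →lo
  mid=-2.73618 |R|=0.92844 →hi
  mid=-2.76129 |R|=0.96441 →hi
  mid=-2.77385 |R|=0.98288 →hi
  mid=-2.78012 |R|=0.99223 →hi
  mid=-2.78326 |R|=0.99694 →hi
  ...
  [-2.78542,-2.78522] ⇒ x*=-2.7853
So |R|<1 on (-2.7853, 0).

z∈(-2.7853,0).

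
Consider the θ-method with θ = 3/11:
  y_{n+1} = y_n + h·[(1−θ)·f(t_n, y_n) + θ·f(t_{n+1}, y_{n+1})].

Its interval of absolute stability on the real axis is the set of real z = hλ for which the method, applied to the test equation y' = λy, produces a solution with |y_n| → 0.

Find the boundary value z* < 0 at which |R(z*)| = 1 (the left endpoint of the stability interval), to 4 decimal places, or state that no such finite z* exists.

left endpoint -4.4000.

On y'=λy, z=hλ:
  y_{n+1} = y_n + z·[8/11·y_n + 3/11·y_{n+1}] ⇒ (1 − 3/11z)y_{n+1} = (1 + 8/11z)y_n
  Hence R(z) = (1 + 8/11z)/(1 − 3/11z).

Boundary: |R(x)|=1, x<0.
x=-1.44: |R|=0.0339
R=−1: 1+8/11x = −1+3/11x ⇒ -5/11x=2 ⇒ x=2/(-5/11)=-4.4000
Confirm numerically:
  x=-3.905: |R|=0.89104 <1
  x=-3.382: |R|=0.75929 <1
  x=-2.739: |R|=0.56783 <1
  x=-1.947: |R|=0.27172 <1
  x=-4.911: |R|=1.09929 >1
  x=-4.475: |R|=1.01535 >1
Stable set (-4.4000, 0).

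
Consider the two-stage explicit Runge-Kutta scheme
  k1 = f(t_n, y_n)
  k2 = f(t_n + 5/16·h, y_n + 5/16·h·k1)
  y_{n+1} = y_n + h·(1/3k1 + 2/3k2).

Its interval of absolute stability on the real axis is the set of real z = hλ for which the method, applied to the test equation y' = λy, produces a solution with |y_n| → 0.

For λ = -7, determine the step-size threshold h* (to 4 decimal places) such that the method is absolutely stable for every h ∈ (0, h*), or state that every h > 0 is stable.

(-4.8000,0); λ=-7 ⇒ h* = (24/5)/7 = 0.6857.

Test eqn y'=λy, z=hλ:
  k1=λy_n ⇒ h·k1=z·y_n;  k2=λ(1+5/16z)y_n ⇒ h·k2=z(1+5/16z)y_n
  y_{n+1}/y_n = 1 + 1/3z + 2/3z(1+5/16z) = 1 + z + 5/24z²
  R(z) = 1 + z + 5/24z².

Need |R(x)|<1, x<0.
x=-1.13: |R|=0.1360
R=1: x+5/24x²=0 ⇒ x=−24/5=-4.8000; min R=1−1/(4·5/24)=-0.2000>−1
Confirm numerically:
  x=-3.991: |R|=0.32735 <1
  x=-3.975: |R|=0.31680 <1
  x=-2.340: |R|=0.19925 <1
  x=-2.003: |R|=0.16716 <1
  x=-5.166: |R|=1.39391 >1
  x=-5.122: |R|=1.34360 >1
So |R|<1 on (-4.8000, 0).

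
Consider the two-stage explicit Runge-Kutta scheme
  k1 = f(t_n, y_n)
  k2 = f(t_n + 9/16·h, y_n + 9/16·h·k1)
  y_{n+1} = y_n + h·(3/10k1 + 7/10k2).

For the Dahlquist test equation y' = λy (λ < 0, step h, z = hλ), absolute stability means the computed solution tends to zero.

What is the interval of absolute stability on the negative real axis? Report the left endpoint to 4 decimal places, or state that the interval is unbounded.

Set f=λy, z=hλ:
  k1=λy_n ⇒ h·k1=z·y_n;  k2=λ(1+9/16z)y_n ⇒ h·k2=z(1+9/16z)y_n
  y_{n+1}/y_n = 1 + 3/10z + 7/10z(1+9/16z) = 1 + z + 63/160z²
  ⇒ R(z) = 1 + z + 63/160z².

Boundary: |R(x)|=1, x<0.
x=-0.86: |R|=0.4312
R=1: x+63/160x²=0 ⇒ x=−160/63=-2.5397; min R=1−1/(4·63/160)=0.3651>−1
Confirm numerically:
  x=-1.619: |R|=0.41308 <1
  x=-1.453: |R|=0.37829 <1
  x=-1.265: |R|=0.36509 <1
  x=-3.115: |R|=1.70564 >1
  x=-2.893: |R|=1.40247 >1
  x=-2.647: |R|=1.11185 >1
Interval (-2.5397, 0).

(-2.5397, 0).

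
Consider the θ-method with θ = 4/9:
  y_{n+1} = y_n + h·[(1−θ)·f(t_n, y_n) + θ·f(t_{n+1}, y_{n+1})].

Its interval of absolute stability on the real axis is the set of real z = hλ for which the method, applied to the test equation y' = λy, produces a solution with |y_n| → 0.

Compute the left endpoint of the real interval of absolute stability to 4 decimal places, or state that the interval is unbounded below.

On y'=λy, z=hλ:
  y_{n+1} = y_n + z·[5/9·y_n + 4/9·y_{n+1}] ⇒ (1 − 4/9z)y_{n+1} = (1 + 5/9z)y_n
  R(z) = (1 + 5/9z)/(1 − 4/9z).

Need |R(x)|<1, x<0.
x=-1.22: |R|=0.2089
R=−1: 1+5/9x = −1+4/9x ⇒ -1/9x=2 ⇒ x=2/(-1/9)=-18.0000
Confirm numerically:
  x=-15.840: |R|=0.97015 <1
  x=-14.236: |R|=0.94292 <1
  x=-11.279: |R|=0.87580 <1
  x=-18.586: |R|=1.00703 >1
  x=-18.287: |R|=1.00349 >1
  x=-18.126: |R|=1.00155 >1
Interval (-18.0000, 0).

z* = -18.0000.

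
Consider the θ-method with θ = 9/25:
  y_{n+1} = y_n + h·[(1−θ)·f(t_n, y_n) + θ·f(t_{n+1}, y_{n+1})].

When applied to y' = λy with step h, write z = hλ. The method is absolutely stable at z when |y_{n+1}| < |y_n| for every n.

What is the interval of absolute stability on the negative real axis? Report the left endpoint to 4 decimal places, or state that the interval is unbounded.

With y'=λy (z=hλ):
  y_{n+1} = y_n + z·[16/25·y_n + 9/25·y_{n+1}] ⇒ (1 − 9/25z)y_{n+1} = (1 + 16/25z)y_n
  Hence R(z) = (1 + 16/25z)/(1 − 9/25z).

Boundary: |R(x)|=1, x<0.
x=-1.2: |R|=0.1620
R=−1: 1+16/25x = −1+9/25x ⇒ -7/25x=2 ⇒ x=2/(-7/25)=-7.1429
Confirm numerically:
  x=-6.198: |R|=0.91813 <1
  x=-4.547: |R|=0.72436 <1
  x=-3.778: |R|=0.60079 <1
  x=-7.613: |R|=1.03519 >1
  x=-7.341: |R|=1.01523 >1
  x=-7.318: |R|=1.01349 >1
So |R|<1 on (-7.1429, 0).

(-7.1429, 0).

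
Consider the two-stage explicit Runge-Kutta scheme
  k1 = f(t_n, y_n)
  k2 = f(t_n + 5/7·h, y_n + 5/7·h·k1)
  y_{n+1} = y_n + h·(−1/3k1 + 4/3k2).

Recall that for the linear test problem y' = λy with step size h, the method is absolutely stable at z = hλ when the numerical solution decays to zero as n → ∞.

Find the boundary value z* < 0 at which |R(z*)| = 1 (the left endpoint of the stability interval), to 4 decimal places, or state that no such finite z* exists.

left endpoint -1.0500.

On y'=λy, z=hλ:
  k1=λy_n ⇒ h·k1=z·y_n;  k2=λ(1+5/7z)y_n ⇒ h·k2=z(1+5/7z)y_n
  y_{n+1}/y_n = 1 − 1/3z + 4/3z(1+5/7z) = 1 + z + 20/21z²
  so R(z) = 1 + z + 20/21z².

Boundary: |R(x)|=1, x<0.
x=-1.33: |R|=1.3547
R=1: x+20/21x²=0 ⇒ x=−21/20=-1.0500; min R=1−1/(4·20/21)=0.7375>−1
Confirm numerically:
  x=-0.739: |R|=0.78112 <1
  x=-0.594: |R|=0.74203 <1
  x=-0.436: |R|=0.74504 <1
  x=-1.636: |R|=1.91304 >1
  x=-1.556: |R|=1.74984 >1
  x=-1.228: |R|=1.20818 >1
Stable set (-1.0500, 0).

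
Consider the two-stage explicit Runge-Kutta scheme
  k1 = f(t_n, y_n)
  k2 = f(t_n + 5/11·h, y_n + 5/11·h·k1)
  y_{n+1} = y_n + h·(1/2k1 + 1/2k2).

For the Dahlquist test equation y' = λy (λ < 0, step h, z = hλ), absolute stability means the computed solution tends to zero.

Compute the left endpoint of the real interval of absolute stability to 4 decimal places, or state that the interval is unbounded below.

z* = -4.4000.

Set f=λy, z=hλ:
  k1=λy_n ⇒ h·k1=z·y_n;  k2=λ(1+5/11z)y_n ⇒ h·k2=z(1+5/11z)y_n
  y_{n+1}/y_n = 1 + 1/2z + 1/2z(1+5/11z) = 1 + z + 5/22z²
  R(z) = 1 + z + 5/22z².

Need |R(x)|<1, x<0.
x=-1.05: |R|=0.2006
R=1: x+5/22x²=0 ⇒ x=−22/5=-4.4000; min R=1−1/(4·5/22)=-0.1000>−1
Confirm numerically:
  x=-4.134: |R|=0.75008 <1
  x=-3.878: |R|=0.53993 <1
  x=-2.200: |R|=0.10000 <1
  x=-2.082: |R|=0.09684 <1
  x=-4.956: |R|=1.62626 >1
  x=-4.870: |R|=1.52020 >1
  x=-4.764: |R|=1.39411 >1
Interval (-4.4000, 0).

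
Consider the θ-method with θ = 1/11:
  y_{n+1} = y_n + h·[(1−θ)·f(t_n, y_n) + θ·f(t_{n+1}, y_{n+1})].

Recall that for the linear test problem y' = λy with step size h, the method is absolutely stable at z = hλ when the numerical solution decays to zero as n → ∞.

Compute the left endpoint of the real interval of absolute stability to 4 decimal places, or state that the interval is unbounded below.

Test eqn y'=λy, z=hλ:
  y_{n+1} = y_n + z·[10/11·y_n + 1/11·y_{n+1}] ⇒ (1 − 1/11z)y_{n+1} = (1 + 10/11z)y_n
  ⇒ R(z) = (1 + 10/11z)/(1 − 1/11z).

Find x<0 with |R(x)|<1.
x=-1.65: |R|=0.4348
R=−1: 1+10/11x = −1+1/11x ⇒ -9/11x=2 ⇒ x=2/(-9/11)=-2.4444
Confirm numerically:
  x=-2.352: |R|=0.93769 <1
  x=-1.298: |R|=0.16100 <1
  x=-1.246: |R|=0.11922 <1
  x=-1.173: |R|=0.05997 <1
  x=-2.903: |R|=1.29684 >1
  x=-2.887: |R|=1.28682 >1
  x=-2.860: |R|=1.26984 >1
So |R|<1 on (-2.4444, 0).

z* = -2.4444.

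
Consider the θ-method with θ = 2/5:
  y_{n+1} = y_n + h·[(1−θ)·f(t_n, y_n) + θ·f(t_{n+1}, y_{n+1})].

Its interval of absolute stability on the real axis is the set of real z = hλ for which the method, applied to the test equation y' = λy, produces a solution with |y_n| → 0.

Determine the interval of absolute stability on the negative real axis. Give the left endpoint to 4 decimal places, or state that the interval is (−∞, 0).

With y'=λy (z=hλ):
  y_{n+1} = y_n + z·[3/5·y_n + 2/5·y_{n+1}] ⇒ (1 − 2/5z)y_{n+1} = (1 + 3/5z)y_n
  R(z) = (1 + 3/5z)/(1 − 2/5z).

Need |R(x)|<1, x<0.
x=-0.9: |R|=0.3382
R=−1: 1+3/5x = −1+2/5x ⇒ -1/5x=2 ⇒ x=2/(-1/5)=-10.0000
Confirm numerically:
  x=-9.677: |R|=0.98674 <1
  x=-6.847: |R|=0.83134 <1
  x=-4.977: |R|=0.66410 <1
  x=-10.449: |R|=1.01734 >1
  x=-10.069: |R|=1.00274 >1
Interval (-10.0000, 0).

(-10.0000, 0).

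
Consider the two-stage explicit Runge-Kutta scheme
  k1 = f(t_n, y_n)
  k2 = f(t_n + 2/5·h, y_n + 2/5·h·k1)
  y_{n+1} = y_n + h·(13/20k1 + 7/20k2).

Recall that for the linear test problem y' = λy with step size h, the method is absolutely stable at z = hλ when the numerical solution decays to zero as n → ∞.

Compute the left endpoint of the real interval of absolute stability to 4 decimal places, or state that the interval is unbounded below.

Test eqn y'=λy, z=hλ:
  k1=λy_n ⇒ h·k1=z·y_n;  k2=λ(1+2/5z)y_n ⇒ h·k2=z(1+2/5z)y_n
  y_{n+1}/y_n = 1 + 13/20z + 7/20z(1+2/5z) = 1 + z + 7/50z²
  Hence R(z) = 1 + z + 7/50z².

Boundary: |R(x)|=1, x<0.
x=-0.38: |R|=0.6402
R=1: x+7/50x²=0 ⇒ x=−50/7=-7.1429; min R=1−1/(4·7/50)=-0.7857>−1
Confirm numerically:
  x=-6.028: |R|=0.05915 <1
  x=-5.715: |R|=0.14243 <1
  x=-5.458: |R|=0.28743 <1
  x=-3.893: |R|=0.77124 <1
  x=-7.719: |R|=1.62261 >1
  x=-7.702: |R|=1.60291 >1
  x=-7.538: |R|=1.41700 >1
So |R|<1 on (-7.1429, 0).

z* = -7.1429.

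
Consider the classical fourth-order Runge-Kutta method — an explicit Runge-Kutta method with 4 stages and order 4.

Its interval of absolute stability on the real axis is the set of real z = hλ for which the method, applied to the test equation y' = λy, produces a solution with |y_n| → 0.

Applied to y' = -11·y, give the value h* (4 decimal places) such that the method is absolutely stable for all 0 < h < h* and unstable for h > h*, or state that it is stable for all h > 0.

Set f=λy, z=hλ:
  order 4, 4-stage ⇒ R(z)=1+z+z^2/2+z^3/6+z^4/24
  (e.g. R(-1.71)=0.27495, |R|=0.27495)

Boundary: |R(x)|=1, x<0.
x=-1.71: |R|=0.2749
|R(-2.9)|=1.1872 |R(-1.98)|=0.3269 |R(-0.95)|=0.3923
Bisect:
  x_lo=-3.3370 |R|=2.2043  x_hi=-0.2469 |R|=0.7812
  mid=-1.79196 |R|=0.28420 →hi
  mid=-2.56449 |R|=0.71503 →hi
  mid=-2.95076 |R|=1.27950 →lo
  mid=-2.75762 |R|=0.95908 →hi
  mid=-2.85419 |R|=1.10894 →lo
  mid=-2.80591 |R|=1.03152 →lo
  mid=-2.78176 |R|=0.99469 →hi
  ...
  [-2.78535,-2.78516] ⇒ x*=-2.7853
Interval (-2.7853, 0).

(-2.7853,0); λ=-11 ⇒ h* = 0.2532.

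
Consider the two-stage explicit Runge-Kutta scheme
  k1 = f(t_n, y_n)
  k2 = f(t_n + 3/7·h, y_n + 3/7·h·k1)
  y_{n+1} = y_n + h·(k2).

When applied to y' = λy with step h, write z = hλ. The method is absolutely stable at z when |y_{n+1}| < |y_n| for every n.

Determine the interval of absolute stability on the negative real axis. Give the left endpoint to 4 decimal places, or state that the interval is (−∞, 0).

(-2.3333, 0).

On y'=λy, z=hλ:
  k1=λy_n ⇒ h·k1=z·y_n;  k2=λ(1+3/7z)y_n ⇒ h·k2=z(1+3/7z)y_n
  y_{n+1}/y_n = 1 + z(1+3/7z) = 1 + z + 3/7z²
  Hence R(z) = 1 + z + 3/7z².

Boundary: |R(x)|=1, x<0.
x=-0.42: |R|=0.6556
R=1: x+3/7x²=0 ⇒ x=−7/3=-2.3333; min R=1−1/(4·3/7)=0.4167>−1
Confirm numerically:
  x=-1.810: |R|=0.59404 <1
  x=-1.506: |R|=0.46602 <1
  x=-0.934: |R|=0.43987 <1
  x=-2.929: |R|=1.74773 >1
  x=-2.868: |R|=1.65718 >1
Interval (-2.3333, 0).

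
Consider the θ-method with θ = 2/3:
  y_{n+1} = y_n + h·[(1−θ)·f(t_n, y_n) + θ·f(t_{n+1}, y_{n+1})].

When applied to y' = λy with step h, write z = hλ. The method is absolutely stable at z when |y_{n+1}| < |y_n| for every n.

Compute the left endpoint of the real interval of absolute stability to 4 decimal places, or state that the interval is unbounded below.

unbounded; (−∞, 0).

Set f=λy, z=hλ:
  y_{n+1} = y_n + z·[1/3·y_n + 2/3·y_{n+1}] ⇒ (1 − 2/3z)y_{n+1} = (1 + 1/3z)y_n
  R(z) = (1 + 1/3z)/(1 − 2/3z).

Boundary: |R(x)|=1, x<0.
x=-0.51: |R|=0.6194
x=-2: |R|=0.1429
x=-10: |R|=0.3043
x=-100: |R|=0.4778
θ=2/3≥1/2 ⇒ |1+1/3x|<|1−2/3x| ∀x<0 ⇒ unbounded interval.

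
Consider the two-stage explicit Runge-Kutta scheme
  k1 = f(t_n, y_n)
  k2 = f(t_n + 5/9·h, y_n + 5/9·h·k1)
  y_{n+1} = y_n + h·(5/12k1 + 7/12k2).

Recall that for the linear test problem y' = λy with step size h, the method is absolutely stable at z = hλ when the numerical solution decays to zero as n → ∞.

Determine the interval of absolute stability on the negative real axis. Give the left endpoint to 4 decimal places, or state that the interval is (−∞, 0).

z∈(-3.0857,0).

Test eqn y'=λy, z=hλ:
  k1=λy_n ⇒ h·k1=z·y_n;  k2=λ(1+5/9z)y_n ⇒ h·k2=z(1+5/9z)y_n
  y_{n+1}/y_n = 1 + 5/12z + 7/12z(1+5/9z) = 1 + z + 35/108z²
  so R(z) = 1 + z + 35/108z².

Need |R(x)|<1, x<0.
x=-0.46: |R|=0.6086
R=1: x+35/108x²=0 ⇒ x=−108/35=-3.0857; min R=1−1/(4·35/108)=0.2286>−1
Confirm numerically:
  x=-3.038: |R|=0.95302 <1
  x=-2.789: |R|=0.73182 <1
  x=-1.828: |R|=0.25492 <1
  x=-1.537: |R|=0.22858 <1
  x=-3.440: |R|=1.39496 >1
  x=-3.157: |R|=1.07293 >1
  x=-3.120: |R|=1.03467 >1
So |R|<1 on (-3.0857, 0).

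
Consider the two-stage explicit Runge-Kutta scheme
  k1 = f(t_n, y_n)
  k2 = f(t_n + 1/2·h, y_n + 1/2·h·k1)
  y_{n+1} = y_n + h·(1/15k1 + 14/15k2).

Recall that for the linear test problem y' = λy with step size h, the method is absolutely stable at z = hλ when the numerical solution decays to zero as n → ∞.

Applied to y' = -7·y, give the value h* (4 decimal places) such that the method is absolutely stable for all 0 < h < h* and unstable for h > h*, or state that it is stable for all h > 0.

(-2.1429,0); λ=-7 ⇒ h* = (15/7)/7 = 0.3061.

With y'=λy (z=hλ):
  k1=λy_n ⇒ h·k1=z·y_n;  k2=λ(1+1/2z)y_n ⇒ h·k2=z(1+1/2z)y_n
  y_{n+1}/y_n = 1 + 1/15z + 14/15z(1+1/2z) = 1 + z + 7/15z²
  R(z) = 1 + z + 7/15z².

Boundary: |R(x)|=1, x<0.
x=-1.11: |R|=0.4650
R=1: x+7/15x²=0 ⇒ x=−15/7=-2.1429; min R=1−1/(4·7/15)=0.4643>−1
Confirm numerically:
  x=-1.789: |R|=0.70458 <1
  x=-1.603: |R|=0.59615 <1
  x=-1.559: |R|=0.57522 <1
  x=-2.535: |R|=1.46391 >1
  x=-2.394: |R|=1.28058 >1
  x=-2.200: |R|=1.05867 >1
Stable set (-2.1429, 0).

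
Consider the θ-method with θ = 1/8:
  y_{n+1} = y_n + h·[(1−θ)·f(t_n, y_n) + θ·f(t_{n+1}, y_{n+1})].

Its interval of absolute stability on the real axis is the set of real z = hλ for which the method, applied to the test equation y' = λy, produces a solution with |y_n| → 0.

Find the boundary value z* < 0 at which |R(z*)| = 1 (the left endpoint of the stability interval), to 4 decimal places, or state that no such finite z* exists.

Set f=λy, z=hλ:
  y_{n+1} = y_n + z·[7/8·y_n + 1/8·y_{n+1}] ⇒ (1 − 1/8z)y_{n+1} = (1 + 7/8z)y_n
  ⇒ R(z) = (1 + 7/8z)/(1 − 1/8z).

Find x<0 with |R(x)|<1.
x=-1.76: |R|=0.4426
R=−1: 1+7/8x = −1+1/8x ⇒ -3/4x=2 ⇒ x=2/(-3/4)=-2.6667
Confirm numerically:
  x=-1.740: |R|=0.42916 <1
  x=-1.710: |R|=0.40886 <1
  x=-1.357: |R|=0.16020 <1
  x=-3.093: |R|=1.23060 >1
  x=-2.975: |R|=1.16856 >1
  x=-2.830: |R|=1.09049 >1
So |R|<1 on (-2.6667, 0).

left endpoint -2.6667.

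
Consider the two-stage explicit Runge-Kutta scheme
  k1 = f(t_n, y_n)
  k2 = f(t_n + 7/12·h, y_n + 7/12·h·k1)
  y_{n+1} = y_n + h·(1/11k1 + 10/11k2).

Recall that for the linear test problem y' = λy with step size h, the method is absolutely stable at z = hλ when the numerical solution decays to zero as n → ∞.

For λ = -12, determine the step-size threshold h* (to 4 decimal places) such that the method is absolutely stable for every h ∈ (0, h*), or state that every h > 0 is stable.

Set f=λy, z=hλ:
  k1=λy_n ⇒ h·k1=z·y_n;  k2=λ(1+7/12z)y_n ⇒ h·k2=z(1+7/12z)y_n
  y_{n+1}/y_n = 1 + 1/11z + 10/11z(1+7/12z) = 1 + z + 35/66z²
  Hence R(z) = 1 + z + 35/66z².

Boundary: |R(x)|=1, x<0.
x=-0.38: |R|=0.6966
R=1: x+35/66x²=0 ⇒ x=−66/35=-1.8857; min R=1−1/(4·35/66)=0.5286>−1
Confirm numerically:
  x=-1.706: |R|=0.83741 <1
  x=-1.687: |R|=0.82223 <1
  x=-1.469: |R|=0.67537 <1
  x=-1.299: |R|=0.59583 <1
  x=-2.073: |R|=1.20589 >1
  x=-1.993: |R|=1.11339 >1
So |R|<1 on (-1.8857, 0).

(-1.8857,0); λ=-12 ⇒ h* = (66/35)/12 = 0.1571.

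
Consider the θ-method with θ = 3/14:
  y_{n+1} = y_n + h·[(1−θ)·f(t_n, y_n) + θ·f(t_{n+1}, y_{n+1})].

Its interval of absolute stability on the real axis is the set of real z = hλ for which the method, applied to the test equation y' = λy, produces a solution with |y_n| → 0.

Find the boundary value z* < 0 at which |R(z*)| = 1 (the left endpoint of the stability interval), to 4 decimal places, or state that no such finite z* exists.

left endpoint -3.5000.

With y'=λy (z=hλ):
  y_{n+1} = y_n + z·[11/14·y_n + 3/14·y_{n+1}] ⇒ (1 − 3/14z)y_{n+1} = (1 + 11/14z)y_n
  so R(z) = (1 + 11/14z)/(1 − 3/14z).

Solve |R(x)|<1 on ℝ⁻.
x=-1.43: |R|=0.0946
R=−1: 1+11/14x = −1+3/14x ⇒ -4/7x=2 ⇒ x=2/(-4/7)=-3.5000
Confirm numerically:
  x=-3.084: |R|=0.85687 <1
  x=-2.085: |R|=0.44113 <1
  x=-2.034: |R|=0.41658 <1
  x=-3.977: |R|=1.14716 >1
  x=-3.940: |R|=1.13633 >1
Interval (-3.5000, 0).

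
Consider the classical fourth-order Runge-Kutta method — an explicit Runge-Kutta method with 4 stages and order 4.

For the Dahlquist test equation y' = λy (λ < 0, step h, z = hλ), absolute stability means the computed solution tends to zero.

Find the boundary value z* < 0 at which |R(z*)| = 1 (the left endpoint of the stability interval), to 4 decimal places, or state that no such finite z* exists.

On y'=λy, z=hλ:
  order 4, 4-stage ⇒ R(z)=1+z+z^2/2+z^3/6+z^4/24
  (e.g. R(-0.74)=0.47876, |R|=0.47876)

Solve |R(x)|<1 on ℝ⁻.
x=-0.74: |R|=0.4788
|R(-2.55)|=0.6995 |R(-1.66)|=0.2718 |R(-1.16)|=0.3281
Bisect:
  x_lo=-3.1102 |R|=1.6110  x_hi=-0.1756 |R|=0.8390
  mid=-1.64287 |R|=0.27115 →hi
  mid=-2.37652 |R|=0.53946 →hi
  mid=-2.74335 |R|=0.93858 →hi
  mid=-2.92676 |R|=1.23510 →lo
  mid=-2.83505 |R|=1.07765 →lo
  mid=-2.78920 |R|=1.00591 →lo
  mid=-2.76627 |R|=0.97170 →hi
  mid=-2.77774 |R|=0.98867 →hi
  mid=-2.78347 |R|=0.99725 →hi
  mid=-2.78634 |R|=1.00157 →lo
  ...
  [-2.78544,-2.78526] ⇒ x*=-2.7853
Interval (-2.7853, 0).

left endpoint -2.7853.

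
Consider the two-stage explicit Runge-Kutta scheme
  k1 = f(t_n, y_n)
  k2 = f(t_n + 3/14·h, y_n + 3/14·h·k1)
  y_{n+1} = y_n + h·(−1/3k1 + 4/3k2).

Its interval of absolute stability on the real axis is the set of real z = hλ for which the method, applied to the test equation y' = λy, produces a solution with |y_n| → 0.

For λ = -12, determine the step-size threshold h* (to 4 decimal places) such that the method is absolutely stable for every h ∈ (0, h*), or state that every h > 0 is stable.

(-3.5000,0); λ=-12 ⇒ h* = (7/2)/12 = 0.2917.

Test eqn y'=λy, z=hλ:
  k1=λy_n ⇒ h·k1=z·y_n;  k2=λ(1+3/14z)y_n ⇒ h·k2=z(1+3/14z)y_n
  y_{n+1}/y_n = 1 − 1/3z + 4/3z(1+3/14z) = 1 + z + 2/7z²
  R(z) = 1 + z + 2/7z².

Need |R(x)|<1, x<0.
x=-1.46: |R|=0.1490
R=1: x+2/7x²=0 ⇒ x=−7/2=-3.5000; min R=1−1/(4·2/7)=0.1250>−1
Confirm numerically:
  x=-3.478: |R|=0.97814 <1
  x=-3.271: |R|=0.78598 <1
  x=-2.228: |R|=0.19028 <1
  x=-1.871: |R|=0.12918 <1
  x=-4.015: |R|=1.59078 >1
  x=-3.610: |R|=1.11346 >1
Stable set (-3.5000, 0).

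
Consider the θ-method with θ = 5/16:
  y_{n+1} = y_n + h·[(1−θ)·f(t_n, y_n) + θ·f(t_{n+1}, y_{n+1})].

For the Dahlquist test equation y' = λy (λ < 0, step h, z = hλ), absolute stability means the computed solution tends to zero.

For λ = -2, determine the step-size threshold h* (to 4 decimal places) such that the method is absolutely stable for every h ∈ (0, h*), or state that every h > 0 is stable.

Test eqn y'=λy, z=hλ:
  y_{n+1} = y_n + z·[11/16·y_n + 5/16·y_{n+1}] ⇒ (1 − 5/16z)y_{n+1} = (1 + 11/16z)y_n
  R(z) = (1 + 11/16z)/(1 − 5/16z).

Boundary: |R(x)|=1, x<0.
x=-1.16: |R|=0.1486
R=−1: 1+11/16x = −1+5/16x ⇒ -3/8x=2 ⇒ x=2/(-3/8)=-5.3333
Confirm numerically:
  x=-3.308: |R|=0.62655 <1
  x=-3.154: |R|=0.58842 <1
  x=-2.247: |R|=0.32007 <1
  x=-5.748: |R|=1.05561 >1
  x=-5.383: |R|=1.00694 >1
Interval (-5.3333, 0).

(-5.3333,0); λ=-2 ⇒ h* = (16/3)/2 = 2.6667.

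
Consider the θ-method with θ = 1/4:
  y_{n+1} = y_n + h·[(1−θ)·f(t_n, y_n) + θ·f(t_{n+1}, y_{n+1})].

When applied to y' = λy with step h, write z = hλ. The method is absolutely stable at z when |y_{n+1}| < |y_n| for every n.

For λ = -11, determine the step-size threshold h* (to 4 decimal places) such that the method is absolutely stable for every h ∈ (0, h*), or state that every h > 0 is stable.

(-4.0000,0); λ=-11 ⇒ h* = (4)/11 = 0.3636.

Test eqn y'=λy, z=hλ:
  y_{n+1} = y_n + z·[3/4·y_n + 1/4·y_{n+1}] ⇒ (1 − 1/4z)y_{n+1} = (1 + 3/4z)y_n
  ⇒ R(z) = (1 + 3/4z)/(1 − 1/4z).

Need |R(x)|<1, x<0.
x=-1.5: |R|=0.0909
R=−1: 1+3/4x = −1+1/4x ⇒ -1/2x=2 ⇒ x=2/(-1/2)=-4.0000
Confirm numerically:
  x=-2.617: |R|=0.58199 <1
  x=-2.400: |R|=0.50000 <1
  x=-2.038: |R|=0.35012 <1
  x=-1.899: |R|=0.28768 <1
  x=-4.423: |R|=1.10044 >1
  x=-4.124: |R|=1.03053 >1
Interval (-4.0000, 0).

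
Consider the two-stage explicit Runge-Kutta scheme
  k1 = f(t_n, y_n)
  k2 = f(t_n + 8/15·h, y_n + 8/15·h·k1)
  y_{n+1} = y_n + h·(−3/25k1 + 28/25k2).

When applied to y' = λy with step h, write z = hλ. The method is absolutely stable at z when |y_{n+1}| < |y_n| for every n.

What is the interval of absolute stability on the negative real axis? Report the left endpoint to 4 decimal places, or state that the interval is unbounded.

On y'=λy, z=hλ:
  k1=λy_n ⇒ h·k1=z·y_n;  k2=λ(1+8/15z)y_n ⇒ h·k2=z(1+8/15z)y_n
  y_{n+1}/y_n = 1 − 3/25z + 28/25z(1+8/15z) = 1 + z + 224/375z²
  ⇒ R(z) = 1 + z + 224/375z².

Need |R(x)|<1, x<0.
x=-1.3: |R|=0.7095
R=1: x+224/375x²=0 ⇒ x=−375/224=-1.6741; min R=1−1/(4·224/375)=0.5815>−1
Confirm numerically:
  x=-1.572: |R|=0.90412 <1
  x=-1.524: |R|=0.86335 <1
  x=-1.383: |R|=0.75951 <1
  x=-0.957: |R|=0.59007 <1
  x=-2.205: |R|=1.69925 >1
  x=-1.995: |R|=1.38240 >1
  x=-1.885: |R|=1.23746 >1
Interval (-1.6741, 0).

(-1.6741, 0).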